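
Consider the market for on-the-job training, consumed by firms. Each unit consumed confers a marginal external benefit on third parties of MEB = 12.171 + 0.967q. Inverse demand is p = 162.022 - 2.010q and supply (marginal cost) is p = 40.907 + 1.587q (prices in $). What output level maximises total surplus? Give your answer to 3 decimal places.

Social marginal benefit = demand + MEB = 174.193 - 1.043q.
Set SMB = MC: 174.193 - 1.043q = 40.907 + 1.587q → q* = 50.6791.

q* = 50.679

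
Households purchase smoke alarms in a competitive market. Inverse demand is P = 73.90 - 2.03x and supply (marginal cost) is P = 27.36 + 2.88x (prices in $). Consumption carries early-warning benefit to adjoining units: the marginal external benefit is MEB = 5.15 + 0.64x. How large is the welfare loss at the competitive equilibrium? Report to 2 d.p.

DWL = $14.73

Market equilibrium (private): 27.36 + 2.88x = 73.90 - 2.03x → x_m = 9.4786.
Social marginal benefit = demand + MEB = 79.05 - 1.39x.
Set SMB = MC: 79.05 - 1.39x = 27.36 + 2.88x → x* = 12.1054.
Between x* and x_m the wedge SMB − MC runs linearly from 0 to MEB(x_m), so the loss is a triangle.
DWL = ½ × 2.6268 × 11.2163 = 14.7315.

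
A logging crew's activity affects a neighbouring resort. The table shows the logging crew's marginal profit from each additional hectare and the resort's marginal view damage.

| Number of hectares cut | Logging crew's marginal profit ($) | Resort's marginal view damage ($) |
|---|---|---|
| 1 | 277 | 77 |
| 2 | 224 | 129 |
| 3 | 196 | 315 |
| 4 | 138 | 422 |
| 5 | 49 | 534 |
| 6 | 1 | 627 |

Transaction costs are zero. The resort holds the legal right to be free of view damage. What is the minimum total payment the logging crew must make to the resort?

$206

Efficient level: marginal profit ≥ marginal view damage through level 2, so k* = 2.
With the resort holding the right, the logging crew must at least compensate total damage at k*: 77 + 129 = 206.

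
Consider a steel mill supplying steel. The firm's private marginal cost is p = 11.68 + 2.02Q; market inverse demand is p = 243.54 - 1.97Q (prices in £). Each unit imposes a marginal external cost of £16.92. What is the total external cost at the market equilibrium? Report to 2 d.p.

Market equilibrium (private): 11.68 + 2.02Q = 243.54 - 1.97Q → Q_m = 58.1103.
Total external cost = MEC × Q_m = 16.92 × 58.1103 = 983.2263.

£983.23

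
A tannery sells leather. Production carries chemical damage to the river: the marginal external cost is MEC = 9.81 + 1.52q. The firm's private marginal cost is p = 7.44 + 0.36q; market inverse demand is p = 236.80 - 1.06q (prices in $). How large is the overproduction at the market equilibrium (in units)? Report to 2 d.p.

Market equilibrium (private): 7.44 + 0.36q = 236.80 - 1.06q → q_m = 161.5211.
Social marginal cost = private MC + MEC = 17.25 + 1.88q.
Set SMC = demand: 17.25 + 1.88q = 236.80 - 1.06q → q* = 74.6769.
Gap = |161.5211 − 74.6769| = 86.8442.

86.84 units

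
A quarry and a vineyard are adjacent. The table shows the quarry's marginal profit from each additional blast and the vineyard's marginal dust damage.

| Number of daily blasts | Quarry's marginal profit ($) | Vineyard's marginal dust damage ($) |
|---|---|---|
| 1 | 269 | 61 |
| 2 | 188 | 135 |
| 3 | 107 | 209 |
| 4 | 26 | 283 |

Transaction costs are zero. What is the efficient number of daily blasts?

2

Bargaining reaches the level where marginal profit last exceeds marginal dust damage.
That holds through level 2 (188 ≥ 135) but not at 3 (107 < 209).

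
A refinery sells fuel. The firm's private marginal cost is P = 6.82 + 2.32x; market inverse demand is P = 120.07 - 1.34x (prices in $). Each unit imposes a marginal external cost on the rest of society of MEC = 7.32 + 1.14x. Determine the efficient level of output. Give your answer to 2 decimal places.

Social marginal cost = private MC + MEC = 14.14 + 3.46x.
Set SMC = demand: 14.14 + 3.46x = 120.07 - 1.34x → x* = 22.0688.

x* = 22.07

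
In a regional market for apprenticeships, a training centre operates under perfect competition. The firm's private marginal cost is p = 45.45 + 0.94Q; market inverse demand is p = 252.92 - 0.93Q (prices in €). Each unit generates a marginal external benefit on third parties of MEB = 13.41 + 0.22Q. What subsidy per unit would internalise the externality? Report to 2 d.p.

subsidy = €42.86 per unit

Social marginal cost = private MC − MEB = 32.04 + 0.72Q.
Set SMC = demand: 32.04 + 0.72Q = 252.92 - 0.93Q → Q* = 133.8667.
The Pigouvian subsidy equals MEB at Q*: 13.41 + 0.22×133.8667 = 42.8607.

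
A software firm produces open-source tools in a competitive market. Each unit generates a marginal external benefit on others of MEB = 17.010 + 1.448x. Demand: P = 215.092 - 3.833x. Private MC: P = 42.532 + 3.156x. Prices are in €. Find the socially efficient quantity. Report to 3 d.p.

Social marginal cost = private MC − MEB = 25.522 + 1.708x.
Set SMC = demand: 25.522 + 1.708x = 215.092 - 3.833x → x* = 34.2122.

x* = 34.212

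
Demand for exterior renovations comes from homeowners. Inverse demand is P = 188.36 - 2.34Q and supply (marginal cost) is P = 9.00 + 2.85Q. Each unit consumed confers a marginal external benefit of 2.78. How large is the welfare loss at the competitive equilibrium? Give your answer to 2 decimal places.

Market equilibrium (private): 9.00 + 2.85Q = 188.36 - 2.34Q → Q_m = 34.5588.
Social marginal benefit = demand + MEB = 191.14 - 2.34Q.
Set SMB = MC: 191.14 - 2.34Q = 9.00 + 2.85Q → Q* = 35.0944.
The welfare-loss triangle has base |Q_m − Q*| and height MEB(Q_m) (the vertical gap between SMB and MC is zero at Q* and MEB at Q_m).
DWL = ½ × 0.5356 × 2.7800 = 0.7445.

DWL = 0.74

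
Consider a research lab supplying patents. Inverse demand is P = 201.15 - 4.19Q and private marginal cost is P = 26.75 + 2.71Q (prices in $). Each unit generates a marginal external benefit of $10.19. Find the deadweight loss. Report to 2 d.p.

Market equilibrium (private): 26.75 + 2.71Q = 201.15 - 4.19Q → Q_m = 25.2754.
Social marginal cost = private MC − MEB = 16.56 + 2.71Q.
Set SMC = demand: 16.56 + 2.71Q = 201.15 - 4.19Q → Q* = 26.7522.
The welfare-loss triangle has base |Q_m − Q*| and height MEB(Q_m) (the vertical gap between SMC and demand is zero at Q* and MEB at Q_m).
DWL = ½ × 1.4768 × 10.1900 = 7.5243.

DWL = $7.52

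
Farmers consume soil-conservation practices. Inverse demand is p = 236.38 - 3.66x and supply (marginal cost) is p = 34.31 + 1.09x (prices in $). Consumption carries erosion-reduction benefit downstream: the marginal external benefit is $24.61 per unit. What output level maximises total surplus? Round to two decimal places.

x* = 47.72

Social marginal benefit = demand + MEB = 260.99 - 3.66x.
Set SMB = MC: 260.99 - 3.66x = 34.31 + 1.09x → x* = 47.7221.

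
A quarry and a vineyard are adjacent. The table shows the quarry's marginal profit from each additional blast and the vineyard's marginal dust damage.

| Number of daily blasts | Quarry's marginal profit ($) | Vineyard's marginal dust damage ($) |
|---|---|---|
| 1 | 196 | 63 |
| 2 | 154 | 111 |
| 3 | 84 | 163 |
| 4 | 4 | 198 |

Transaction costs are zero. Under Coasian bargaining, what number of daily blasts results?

2

Bargaining reaches the level where marginal profit last exceeds marginal dust damage.
That holds through level 2 (154 ≥ 111) but not at 3 (84 < 163).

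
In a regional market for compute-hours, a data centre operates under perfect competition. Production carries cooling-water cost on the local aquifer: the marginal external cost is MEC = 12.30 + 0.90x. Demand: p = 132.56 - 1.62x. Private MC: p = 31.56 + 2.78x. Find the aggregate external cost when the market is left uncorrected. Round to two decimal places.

Market equilibrium (private): 31.56 + 2.78x = 132.56 - 1.62x → x_m = 22.9545.
Total external cost = ∫₀^{x_m} (12.30 + 0.90x) dx = 12.30×22.9545 + ½×0.90×22.9545² = 519.4494.

519.45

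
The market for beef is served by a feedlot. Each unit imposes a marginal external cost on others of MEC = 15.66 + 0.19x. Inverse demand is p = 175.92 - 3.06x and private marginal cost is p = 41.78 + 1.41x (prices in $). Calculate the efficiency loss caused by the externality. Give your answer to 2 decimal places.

Market equilibrium (private): 41.78 + 1.41x = 175.92 - 3.06x → x_m = 30.0089.
Social marginal cost = private MC + MEC = 57.44 + 1.60x.
Set SMC = demand: 57.44 + 1.60x = 175.92 - 3.06x → x* = 25.4249.
Between x* and x_m the wedge SMC − demand runs linearly from 0 to MEC(x_m), so the loss is a triangle.
DWL = ½ × 4.5840 × 21.3617 = 48.9610.

DWL = $48.96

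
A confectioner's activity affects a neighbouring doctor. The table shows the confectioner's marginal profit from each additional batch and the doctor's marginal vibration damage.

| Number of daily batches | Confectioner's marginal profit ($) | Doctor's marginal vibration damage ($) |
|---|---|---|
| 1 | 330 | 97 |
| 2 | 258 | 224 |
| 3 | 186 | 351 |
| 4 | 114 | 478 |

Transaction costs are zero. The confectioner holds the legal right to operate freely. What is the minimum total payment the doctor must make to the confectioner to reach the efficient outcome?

Left alone the confectioner would choose level 4 (marginal profit stays positive).
Efficient level: k* = 2 (marginal profit ≥ marginal vibration damage through 2).
The doctor must at least cover the confectioner's forgone profit from cutting 4→2: 186 + 114 = 300.

$300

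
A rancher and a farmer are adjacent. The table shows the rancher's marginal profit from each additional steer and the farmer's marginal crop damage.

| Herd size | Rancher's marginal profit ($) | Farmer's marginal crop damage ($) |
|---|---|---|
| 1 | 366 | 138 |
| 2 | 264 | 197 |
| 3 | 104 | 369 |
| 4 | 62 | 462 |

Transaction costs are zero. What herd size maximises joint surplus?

2

Bargaining reaches the level where marginal profit last exceeds marginal crop damage.
That holds through level 2 (264 ≥ 197) but not at 3 (104 < 369).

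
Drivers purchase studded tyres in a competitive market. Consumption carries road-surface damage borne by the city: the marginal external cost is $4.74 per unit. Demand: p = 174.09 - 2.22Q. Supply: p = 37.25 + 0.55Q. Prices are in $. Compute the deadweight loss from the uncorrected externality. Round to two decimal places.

Market equilibrium (private): 37.25 + 0.55Q = 174.09 - 2.22Q → Q_m = 49.4007.
Social marginal benefit = demand − MEC = 169.35 - 2.22Q.
Set SMB = MC: 169.35 - 2.22Q = 37.25 + 0.55Q → Q* = 47.6895.
Height of the DWL triangle at Q_m is MC(Q_m) − SMB(Q_m) = MEC(Q_m) = 4.7400.
DWL = ½ × 1.7112 × 4.7400 = 4.0555.

DWL = $4.06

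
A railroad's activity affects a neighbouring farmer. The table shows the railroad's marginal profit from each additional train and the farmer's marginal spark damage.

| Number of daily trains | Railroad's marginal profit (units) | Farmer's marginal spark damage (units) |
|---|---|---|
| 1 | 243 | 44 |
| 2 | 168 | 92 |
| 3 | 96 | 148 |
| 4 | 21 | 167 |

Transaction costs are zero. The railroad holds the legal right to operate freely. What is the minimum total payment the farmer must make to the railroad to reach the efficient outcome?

Left alone the railroad would choose level 4 (marginal profit stays positive).
Efficient level: k* = 2 (marginal profit ≥ marginal spark damage through 2).
The farmer must at least cover the railroad's forgone profit from cutting 4→2: 96 + 21 = 117.

117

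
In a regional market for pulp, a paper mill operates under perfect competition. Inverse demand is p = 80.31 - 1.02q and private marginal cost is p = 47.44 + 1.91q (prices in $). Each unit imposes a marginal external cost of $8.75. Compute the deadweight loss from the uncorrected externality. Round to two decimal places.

Market equilibrium (private): 47.44 + 1.91q = 80.31 - 1.02q → q_m = 11.2184.
Social marginal cost = private MC + MEC = 56.19 + 1.91q.
Set SMC = demand: 56.19 + 1.91q = 80.31 - 1.02q → q* = 8.2321.
Between q* and q_m the wedge SMC − demand runs linearly from 0 to MEC(q_m), so the loss is a triangle.
DWL = ½ × 2.9863 × 8.7500 = 13.0651.

DWL = $13.07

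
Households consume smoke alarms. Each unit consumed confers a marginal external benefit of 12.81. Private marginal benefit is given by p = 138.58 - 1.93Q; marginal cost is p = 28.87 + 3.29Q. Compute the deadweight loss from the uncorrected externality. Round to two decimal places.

DWL = 15.72

Market equilibrium (private): 28.87 + 3.29Q = 138.58 - 1.93Q → Q_m = 21.0172.
Social marginal benefit = demand + MEB = 151.39 - 1.93Q.
Set SMB = MC: 151.39 - 1.93Q = 28.87 + 3.29Q → Q* = 23.4713.
The loss is the area between SMB and MC from Q* to Q_m; with linear curves that's a triangle of height MEB(Q_m).
DWL = ½ × 2.4541 × 12.8100 = 15.7185.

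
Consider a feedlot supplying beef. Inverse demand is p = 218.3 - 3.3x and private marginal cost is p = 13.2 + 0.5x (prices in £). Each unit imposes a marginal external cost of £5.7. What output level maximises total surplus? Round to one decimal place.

Social marginal cost = private MC + MEC = 18.9 + 0.5x.
Set SMC = demand: 18.9 + 0.5x = 218.3 - 3.3x → x* = 52.4737.

x* = 52.5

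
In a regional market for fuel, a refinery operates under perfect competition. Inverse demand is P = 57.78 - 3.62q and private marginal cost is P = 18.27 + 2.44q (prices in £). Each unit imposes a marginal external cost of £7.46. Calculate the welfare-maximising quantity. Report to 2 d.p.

q* = 5.29

Social marginal cost = private MC + MEC = 25.73 + 2.44q.
Set SMC = demand: 25.73 + 2.44q = 57.78 - 3.62q → q* = 5.2888.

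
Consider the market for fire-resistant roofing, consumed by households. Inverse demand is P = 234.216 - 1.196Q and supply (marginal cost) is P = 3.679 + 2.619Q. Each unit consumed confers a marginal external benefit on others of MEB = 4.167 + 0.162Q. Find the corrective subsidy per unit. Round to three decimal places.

subsidy = 14.575 per unit

Social marginal benefit = demand + MEB = 238.383 - 1.034Q.
Set SMB = MC: 238.383 - 1.034Q = 3.679 + 2.619Q → Q* = 64.2497.
The Pigouvian subsidy equals MEB at Q*: 4.167 + 0.162×64.2497 = 14.5755.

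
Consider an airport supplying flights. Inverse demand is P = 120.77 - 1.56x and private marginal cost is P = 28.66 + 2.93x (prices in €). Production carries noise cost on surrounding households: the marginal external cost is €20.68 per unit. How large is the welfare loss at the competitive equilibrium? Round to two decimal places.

Market equilibrium (private): 28.66 + 2.93x = 120.77 - 1.56x → x_m = 20.5145.
Social marginal cost = private MC + MEC = 49.34 + 2.93x.
Set SMC = demand: 49.34 + 2.93x = 120.77 - 1.56x → x* = 15.9087.
Height of the DWL triangle at x_m is SMC(x_m) − demand(x_m) = MEC(x_m) = 20.6800.
DWL = ½ × 4.6058 × 20.6800 = 47.6240.

DWL = €47.62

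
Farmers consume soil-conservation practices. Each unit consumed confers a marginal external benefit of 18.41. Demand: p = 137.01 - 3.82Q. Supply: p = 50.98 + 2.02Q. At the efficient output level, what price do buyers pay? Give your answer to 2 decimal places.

Social marginal benefit = demand + MEB = 155.42 - 3.82Q.
Set SMB = MC: 155.42 - 3.82Q = 50.98 + 2.02Q → Q* = 17.8836.
Consumer price on the demand curve at Q*: 137.01 − 3.82×17.8836 = 68.6946.

P = 68.69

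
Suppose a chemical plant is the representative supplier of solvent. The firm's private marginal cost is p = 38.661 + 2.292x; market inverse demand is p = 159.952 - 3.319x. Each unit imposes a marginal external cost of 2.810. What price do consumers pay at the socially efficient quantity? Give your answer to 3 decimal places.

P = 89.869

Social marginal cost = private MC + MEC = 41.471 + 2.292x.
Set SMC = demand: 41.471 + 2.292x = 159.952 - 3.319x → x* = 21.1158.
Consumer price on the demand curve at x*: 159.952 − 3.319×21.1158 = 89.8687.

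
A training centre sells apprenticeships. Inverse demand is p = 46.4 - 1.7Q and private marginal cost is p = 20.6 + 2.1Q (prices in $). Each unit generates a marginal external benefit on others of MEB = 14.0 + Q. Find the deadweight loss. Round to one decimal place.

DWL = $77.2

Market equilibrium (private): 20.6 + 2.1Q = 46.4 - 1.7Q → Q_m = 6.7895.
Social marginal cost = private MC − MEB = 6.6 + 1.1Q.
Set SMC = demand: 6.6 + 1.1Q = 46.4 - 1.7Q → Q* = 14.2143.
Height of the DWL triangle at Q_m is demand(Q_m) − SMC(Q_m) = MEB(Q_m) = 20.7895.
DWL = ½ × 7.4248 × 20.7895 = 77.1789.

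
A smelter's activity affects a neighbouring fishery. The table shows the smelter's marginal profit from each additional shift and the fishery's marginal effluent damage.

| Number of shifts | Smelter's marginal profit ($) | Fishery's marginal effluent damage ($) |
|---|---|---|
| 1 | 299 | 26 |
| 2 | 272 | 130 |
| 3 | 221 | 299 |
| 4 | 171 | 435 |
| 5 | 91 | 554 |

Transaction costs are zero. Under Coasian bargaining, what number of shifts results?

Bargaining reaches the level where marginal profit last exceeds marginal effluent damage.
That holds through level 2 (272 ≥ 130) but not at 3 (221 < 299).

2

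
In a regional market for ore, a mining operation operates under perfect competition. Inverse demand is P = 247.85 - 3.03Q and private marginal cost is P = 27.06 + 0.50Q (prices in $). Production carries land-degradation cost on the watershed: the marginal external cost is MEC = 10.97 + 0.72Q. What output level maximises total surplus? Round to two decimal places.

Q* = 49.37

Social marginal cost = private MC + MEC = 38.03 + 1.22Q.
Set SMC = demand: 38.03 + 1.22Q = 247.85 - 3.03Q → Q* = 49.3694.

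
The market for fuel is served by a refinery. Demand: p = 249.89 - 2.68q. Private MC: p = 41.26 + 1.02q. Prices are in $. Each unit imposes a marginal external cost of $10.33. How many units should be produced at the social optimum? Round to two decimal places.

Social marginal cost = private MC + MEC = 51.59 + 1.02q.
Set SMC = demand: 51.59 + 1.02q = 249.89 - 2.68q → q* = 53.5946.

q* = 53.59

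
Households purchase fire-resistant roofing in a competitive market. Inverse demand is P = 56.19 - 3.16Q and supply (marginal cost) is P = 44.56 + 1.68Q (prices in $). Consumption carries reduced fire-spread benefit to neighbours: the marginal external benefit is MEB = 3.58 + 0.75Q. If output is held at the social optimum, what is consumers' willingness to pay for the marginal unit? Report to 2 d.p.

P = $44.44

Social marginal benefit = demand + MEB = 59.77 - 2.41Q.
Set SMB = MC: 59.77 - 2.41Q = 44.56 + 1.68Q → Q* = 3.7188.
Consumer price on the demand curve at Q*: 56.19 − 3.16×3.7188 = 44.4386.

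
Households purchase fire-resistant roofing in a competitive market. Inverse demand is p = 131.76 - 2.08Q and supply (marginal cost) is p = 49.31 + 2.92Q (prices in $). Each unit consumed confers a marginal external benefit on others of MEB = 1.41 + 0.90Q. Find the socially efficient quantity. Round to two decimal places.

Social marginal benefit = demand + MEB = 133.17 - 1.18Q.
Set SMB = MC: 133.17 - 1.18Q = 49.31 + 2.92Q → Q* = 20.4537.

Q* = 20.45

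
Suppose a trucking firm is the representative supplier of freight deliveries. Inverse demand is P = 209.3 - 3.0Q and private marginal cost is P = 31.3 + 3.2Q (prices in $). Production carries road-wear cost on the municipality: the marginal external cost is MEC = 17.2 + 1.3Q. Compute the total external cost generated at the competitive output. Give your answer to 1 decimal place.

$1029.6

Market equilibrium (private): 31.3 + 3.2Q = 209.3 - 3.0Q → Q_m = 28.7097.
Total external cost = ∫₀^{Q_m} (17.2 + 1.3Q) dQ = 17.2×28.7097 + ½×1.3×28.7097² = 1029.5673.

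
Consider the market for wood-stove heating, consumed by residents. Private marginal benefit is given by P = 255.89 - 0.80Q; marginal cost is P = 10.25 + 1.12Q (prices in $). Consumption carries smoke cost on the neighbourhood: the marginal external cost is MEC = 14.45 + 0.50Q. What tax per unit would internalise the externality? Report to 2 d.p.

tax = $62.22 per unit

Social marginal benefit = demand − MEC = 241.44 - 1.30Q.
Set SMB = MC: 241.44 - 1.30Q = 10.25 + 1.12Q → Q* = 95.5331.
The Pigouvian tax equals MEC at Q*: 14.45 + 0.50×95.5331 = 62.2166.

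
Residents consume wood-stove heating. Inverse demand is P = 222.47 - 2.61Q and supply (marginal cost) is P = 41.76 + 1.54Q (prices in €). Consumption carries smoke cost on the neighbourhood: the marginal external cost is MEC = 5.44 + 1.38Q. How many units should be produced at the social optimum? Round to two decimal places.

Social marginal benefit = demand − MEC = 217.03 - 3.99Q.
Set SMB = MC: 217.03 - 3.99Q = 41.76 + 1.54Q → Q* = 31.6944.

Q* = 31.69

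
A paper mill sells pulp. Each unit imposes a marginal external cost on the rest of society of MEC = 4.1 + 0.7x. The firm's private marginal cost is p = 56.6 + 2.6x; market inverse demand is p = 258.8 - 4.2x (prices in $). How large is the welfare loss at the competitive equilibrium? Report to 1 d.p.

DWL = $41.4

Market equilibrium (private): 56.6 + 2.6x = 258.8 - 4.2x → x_m = 29.7353.
Social marginal cost = private MC + MEC = 60.7 + 3.3x.
Set SMC = demand: 60.7 + 3.3x = 258.8 - 4.2x → x* = 26.4133.
Between x* and x_m the wedge SMC − demand runs linearly from 0 to MEC(x_m), so the loss is a triangle.
DWL = ½ × 3.3220 × 24.9147 = 41.3833.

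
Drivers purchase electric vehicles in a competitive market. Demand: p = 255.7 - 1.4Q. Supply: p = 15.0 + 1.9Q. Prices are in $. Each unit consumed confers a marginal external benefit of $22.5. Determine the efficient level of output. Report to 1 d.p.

Social marginal benefit = demand + MEB = 278.2 - 1.4Q.
Set SMB = MC: 278.2 - 1.4Q = 15.0 + 1.9Q → Q* = 79.7576.

Q* = 79.8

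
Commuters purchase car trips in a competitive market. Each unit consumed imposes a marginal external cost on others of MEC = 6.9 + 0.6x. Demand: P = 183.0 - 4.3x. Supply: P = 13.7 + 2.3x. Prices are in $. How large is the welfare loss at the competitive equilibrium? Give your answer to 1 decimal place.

Market equilibrium (private): 13.7 + 2.3x = 183.0 - 4.3x → x_m = 25.6515.
Social marginal benefit = demand − MEC = 176.1 - 4.9x.
Set SMB = MC: 176.1 - 4.9x = 13.7 + 2.3x → x* = 22.5556.
Height of the DWL triangle at x_m is MC(x_m) − SMB(x_m) = MEC(x_m) = 22.2909.
DWL = ½ × 3.0959 × 22.2909 = 34.5052.

DWL = $34.5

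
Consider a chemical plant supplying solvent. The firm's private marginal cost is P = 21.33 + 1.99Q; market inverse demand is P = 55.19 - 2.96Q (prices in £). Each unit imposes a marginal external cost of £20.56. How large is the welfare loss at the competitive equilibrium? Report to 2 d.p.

Market equilibrium (private): 21.33 + 1.99Q = 55.19 - 2.96Q → Q_m = 6.8404.
Social marginal cost = private MC + MEC = 41.89 + 1.99Q.
Set SMC = demand: 41.89 + 1.99Q = 55.19 - 2.96Q → Q* = 2.6869.
Height of the DWL triangle at Q_m is SMC(Q_m) − demand(Q_m) = MEC(Q_m) = 20.5600.
DWL = ½ × 4.1535 × 20.5600 = 42.6980.

DWL = £42.70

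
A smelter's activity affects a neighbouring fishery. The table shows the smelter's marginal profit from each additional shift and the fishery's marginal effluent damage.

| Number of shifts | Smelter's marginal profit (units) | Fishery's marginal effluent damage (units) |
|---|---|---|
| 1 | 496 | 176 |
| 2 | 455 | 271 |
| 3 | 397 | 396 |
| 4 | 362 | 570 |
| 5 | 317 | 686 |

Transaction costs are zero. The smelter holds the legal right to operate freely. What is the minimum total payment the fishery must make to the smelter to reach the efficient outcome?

Left alone the smelter would choose level 5 (marginal profit stays positive).
Efficient level: k* = 3 (marginal profit ≥ marginal effluent damage through 3).
The fishery must at least cover the smelter's forgone profit from cutting 5→3: 362 + 317 = 679.

679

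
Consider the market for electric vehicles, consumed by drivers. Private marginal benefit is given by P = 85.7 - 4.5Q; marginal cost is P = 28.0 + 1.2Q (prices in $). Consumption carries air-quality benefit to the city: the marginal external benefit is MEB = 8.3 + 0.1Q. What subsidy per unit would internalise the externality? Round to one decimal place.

subsidy = $9.5 per unit

Social marginal benefit = demand + MEB = 94.0 - 4.4Q.
Set SMB = MC: 94.0 - 4.4Q = 28.0 + 1.2Q → Q* = 11.7857.
The Pigouvian subsidy equals MEB at Q*: 8.3 + 0.1×11.7857 = 9.4786.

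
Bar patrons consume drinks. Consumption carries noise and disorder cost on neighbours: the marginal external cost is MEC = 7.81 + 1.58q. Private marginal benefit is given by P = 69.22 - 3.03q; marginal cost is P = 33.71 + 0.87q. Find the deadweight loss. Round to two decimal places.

DWL = 44.95

Market equilibrium (private): 33.71 + 0.87q = 69.22 - 3.03q → q_m = 9.1051.
Social marginal benefit = demand − MEC = 61.41 - 4.61q.
Set SMB = MC: 61.41 - 4.61q = 33.71 + 0.87q → q* = 5.0547.
Between q* and q_m the wedge MC − SMB runs linearly from 0 to MEC(q_m), so the loss is a triangle.
DWL = ½ × 4.0504 × 22.1961 = 44.9515.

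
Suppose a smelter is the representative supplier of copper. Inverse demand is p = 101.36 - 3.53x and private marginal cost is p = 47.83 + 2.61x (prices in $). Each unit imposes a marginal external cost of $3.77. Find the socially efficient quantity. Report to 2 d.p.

x* = 8.10

Social marginal cost = private MC + MEC = 51.60 + 2.61x.
Set SMC = demand: 51.60 + 2.61x = 101.36 - 3.53x → x* = 8.1042.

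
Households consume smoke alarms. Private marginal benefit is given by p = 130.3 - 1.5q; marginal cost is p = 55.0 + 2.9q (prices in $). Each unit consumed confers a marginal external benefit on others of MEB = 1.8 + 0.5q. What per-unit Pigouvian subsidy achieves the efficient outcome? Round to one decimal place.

Social marginal benefit = demand + MEB = 132.1 - q.
Set SMB = MC: 132.1 - q = 55.0 + 2.9q → q* = 19.7692.
The Pigouvian subsidy equals MEB at q*: 1.8 + 0.5×19.7692 = 11.6846.

subsidy = $11.7 per unit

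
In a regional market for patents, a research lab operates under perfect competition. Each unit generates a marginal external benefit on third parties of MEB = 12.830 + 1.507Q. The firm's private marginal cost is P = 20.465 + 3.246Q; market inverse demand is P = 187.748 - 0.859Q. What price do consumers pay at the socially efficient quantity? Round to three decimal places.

Social marginal cost = private MC − MEB = 7.635 + 1.739Q.
Set SMC = demand: 7.635 + 1.739Q = 187.748 - 0.859Q → Q* = 69.3276.
Consumer price on the demand curve at Q*: 187.748 − 0.859×69.3276 = 128.1956.

P = 128.196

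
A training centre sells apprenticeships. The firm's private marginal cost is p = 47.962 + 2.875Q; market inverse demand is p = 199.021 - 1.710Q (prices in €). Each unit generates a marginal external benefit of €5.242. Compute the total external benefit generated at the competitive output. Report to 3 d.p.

€172.705

Market equilibrium (private): 47.962 + 2.875Q = 199.021 - 1.710Q → Q_m = 32.9463.
Total external benefit = MEB × Q_m = 5.242 × 32.9463 = 172.7045.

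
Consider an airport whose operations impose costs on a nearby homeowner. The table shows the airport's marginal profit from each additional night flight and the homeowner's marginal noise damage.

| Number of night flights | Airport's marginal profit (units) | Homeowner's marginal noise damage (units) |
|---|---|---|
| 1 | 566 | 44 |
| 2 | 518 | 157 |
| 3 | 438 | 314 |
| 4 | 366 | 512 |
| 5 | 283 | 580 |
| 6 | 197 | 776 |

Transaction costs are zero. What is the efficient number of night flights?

3

Bargaining reaches the level where marginal profit last exceeds marginal noise damage.
That holds through level 3 (438 ≥ 314) but not at 4 (366 < 512).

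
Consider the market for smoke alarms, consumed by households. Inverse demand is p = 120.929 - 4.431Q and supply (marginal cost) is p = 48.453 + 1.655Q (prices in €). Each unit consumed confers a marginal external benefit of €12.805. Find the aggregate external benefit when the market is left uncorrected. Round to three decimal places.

€152.490

Market equilibrium (private): 48.453 + 1.655Q = 120.929 - 4.431Q → Q_m = 11.9086.
Total external benefit = MEB × Q_m = 12.805 × 11.9086 = 152.4896.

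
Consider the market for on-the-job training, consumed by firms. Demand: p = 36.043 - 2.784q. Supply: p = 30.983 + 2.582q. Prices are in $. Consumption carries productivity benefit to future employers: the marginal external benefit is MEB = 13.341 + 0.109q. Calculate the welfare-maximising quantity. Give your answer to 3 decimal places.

q* = 3.500

Social marginal benefit = demand + MEB = 49.384 - 2.675q.
Set SMB = MC: 49.384 - 2.675q = 30.983 + 2.582q → q* = 3.5003.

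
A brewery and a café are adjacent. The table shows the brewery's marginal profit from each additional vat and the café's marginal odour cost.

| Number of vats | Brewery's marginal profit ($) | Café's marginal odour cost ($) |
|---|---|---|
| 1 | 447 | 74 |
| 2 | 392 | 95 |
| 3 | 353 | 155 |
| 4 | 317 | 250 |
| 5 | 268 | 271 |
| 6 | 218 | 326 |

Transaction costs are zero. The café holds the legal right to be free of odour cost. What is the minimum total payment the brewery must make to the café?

Efficient level: marginal profit ≥ marginal odour cost through level 4, so k* = 4.
With the café holding the right, the brewery must at least compensate total damage at k*: 74 + 95 + 155 + 250 = 574.

$574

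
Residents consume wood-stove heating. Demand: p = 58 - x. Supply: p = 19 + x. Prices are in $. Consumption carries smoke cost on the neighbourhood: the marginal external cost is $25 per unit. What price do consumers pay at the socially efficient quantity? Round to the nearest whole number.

Social marginal benefit = demand − MEC = 33 - x.
Set SMB = MC: 33 - x = 19 + x → x* = 7.0000.
Consumer price on the demand curve at x*: 58 − 1×7.0000 = 51.0000.

P = $51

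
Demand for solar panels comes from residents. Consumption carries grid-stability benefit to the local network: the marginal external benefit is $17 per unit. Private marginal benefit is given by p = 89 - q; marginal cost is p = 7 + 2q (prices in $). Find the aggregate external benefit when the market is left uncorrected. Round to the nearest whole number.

$465

Market equilibrium (private): 7 + 2q = 89 - q → q_m = 27.3333.
Total external benefit = MEB × q_m = 17 × 27.3333 = 464.6661.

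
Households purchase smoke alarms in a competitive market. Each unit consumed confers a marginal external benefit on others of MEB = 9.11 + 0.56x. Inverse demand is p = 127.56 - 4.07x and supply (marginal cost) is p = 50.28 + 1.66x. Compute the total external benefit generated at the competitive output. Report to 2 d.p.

173.80

Market equilibrium (private): 50.28 + 1.66x = 127.56 - 4.07x → x_m = 13.4869.
Total external benefit = ∫₀^{x_m} (9.11 + 0.56x) dx = 9.11×13.4869 + ½×0.56×13.4869² = 173.7967.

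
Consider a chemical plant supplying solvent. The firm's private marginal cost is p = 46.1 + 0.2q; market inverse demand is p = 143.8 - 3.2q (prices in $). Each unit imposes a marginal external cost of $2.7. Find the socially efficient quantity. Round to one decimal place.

q* = 27.9

Social marginal cost = private MC + MEC = 48.8 + 0.2q.
Set SMC = demand: 48.8 + 0.2q = 143.8 - 3.2q → q* = 27.9412.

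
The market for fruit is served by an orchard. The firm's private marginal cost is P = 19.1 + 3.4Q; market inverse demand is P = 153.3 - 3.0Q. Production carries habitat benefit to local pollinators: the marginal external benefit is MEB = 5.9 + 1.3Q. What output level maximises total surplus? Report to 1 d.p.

Q* = 27.5

Social marginal cost = private MC − MEB = 13.2 + 2.1Q.
Set SMC = demand: 13.2 + 2.1Q = 153.3 - 3.0Q → Q* = 27.4706.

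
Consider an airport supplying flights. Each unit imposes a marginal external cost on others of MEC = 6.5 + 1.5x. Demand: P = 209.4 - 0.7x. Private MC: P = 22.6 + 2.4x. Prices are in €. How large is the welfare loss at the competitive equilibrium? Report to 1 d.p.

Market equilibrium (private): 22.6 + 2.4x = 209.4 - 0.7x → x_m = 60.2581.
Social marginal cost = private MC + MEC = 29.1 + 3.9x.
Set SMC = demand: 29.1 + 3.9x = 209.4 - 0.7x → x* = 39.1957.
Between x* and x_m the wedge SMC − demand runs linearly from 0 to MEC(x_m), so the loss is a triangle.
DWL = ½ × 21.0624 × 96.8871 = 1020.3374.

DWL = €1020.3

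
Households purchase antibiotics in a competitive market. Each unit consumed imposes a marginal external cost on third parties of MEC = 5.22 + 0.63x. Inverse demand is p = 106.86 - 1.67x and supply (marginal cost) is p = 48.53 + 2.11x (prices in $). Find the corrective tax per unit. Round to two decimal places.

Social marginal benefit = demand − MEC = 101.64 - 2.30x.
Set SMB = MC: 101.64 - 2.30x = 48.53 + 2.11x → x* = 12.0431.
The Pigouvian tax equals MEC at x*: 5.22 + 0.63×12.0431 = 12.8072.

tax = $12.81 per unit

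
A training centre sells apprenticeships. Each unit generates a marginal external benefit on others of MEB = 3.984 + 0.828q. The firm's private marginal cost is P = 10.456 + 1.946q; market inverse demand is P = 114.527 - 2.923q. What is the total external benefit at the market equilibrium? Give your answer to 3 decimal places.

Market equilibrium (private): 10.456 + 1.946q = 114.527 - 2.923q → q_m = 21.3742.
Total external benefit = ∫₀^{q_m} (3.984 + 0.828q) dq = 3.984×21.3742 + ½×0.828×21.3742² = 274.2934.

274.293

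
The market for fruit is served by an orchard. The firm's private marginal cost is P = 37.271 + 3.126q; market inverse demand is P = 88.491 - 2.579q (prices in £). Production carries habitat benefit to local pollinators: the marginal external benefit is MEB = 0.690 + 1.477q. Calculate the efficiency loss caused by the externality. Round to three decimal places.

Market equilibrium (private): 37.271 + 3.126q = 88.491 - 2.579q → q_m = 8.9781.
Social marginal cost = private MC − MEB = 36.581 + 1.649q.
Set SMC = demand: 36.581 + 1.649q = 88.491 - 2.579q → q* = 12.2777.
Height of the DWL triangle at q_m is demand(q_m) − SMC(q_m) = MEB(q_m) = 13.9506.
DWL = ½ × 3.2996 × 13.9506 = 23.0157.

DWL = £23.016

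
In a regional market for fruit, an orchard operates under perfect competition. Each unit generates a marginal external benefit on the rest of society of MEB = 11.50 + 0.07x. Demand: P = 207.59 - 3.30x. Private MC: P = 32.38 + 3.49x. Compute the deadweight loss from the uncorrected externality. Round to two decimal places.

DWL = 13.17

Market equilibrium (private): 32.38 + 3.49x = 207.59 - 3.30x → x_m = 25.8041.
Social marginal cost = private MC − MEB = 20.88 + 3.42x.
Set SMC = demand: 20.88 + 3.42x = 207.59 - 3.30x → x* = 27.7842.
Between x* and x_m the wedge demand − SMC runs linearly from 0 to MEB(x_m), so the loss is a triangle.
DWL = ½ × 1.9801 × 13.3063 = 13.1739.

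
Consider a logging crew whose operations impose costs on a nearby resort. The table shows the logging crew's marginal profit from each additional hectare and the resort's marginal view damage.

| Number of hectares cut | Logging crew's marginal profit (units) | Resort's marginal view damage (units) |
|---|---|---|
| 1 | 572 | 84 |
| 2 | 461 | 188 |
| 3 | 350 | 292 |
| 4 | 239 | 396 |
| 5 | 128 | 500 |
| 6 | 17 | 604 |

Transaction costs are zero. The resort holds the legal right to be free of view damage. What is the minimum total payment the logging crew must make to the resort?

Efficient level: marginal profit ≥ marginal view damage through level 3, so k* = 3.
With the resort holding the right, the logging crew must at least compensate total damage at k*: 84 + 188 + 292 = 564.

564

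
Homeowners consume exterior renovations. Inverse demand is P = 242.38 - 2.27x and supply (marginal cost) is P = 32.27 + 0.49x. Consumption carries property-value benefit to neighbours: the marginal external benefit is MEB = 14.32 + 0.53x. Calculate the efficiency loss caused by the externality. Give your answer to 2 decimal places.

DWL = 670.07

Market equilibrium (private): 32.27 + 0.49x = 242.38 - 2.27x → x_m = 76.1268.
Social marginal benefit = demand + MEB = 256.70 - 1.74x.
Set SMB = MC: 256.70 - 1.74x = 32.27 + 0.49x → x* = 100.6413.
Between x* and x_m the wedge SMB − MC runs linearly from 0 to MEB(x_m), so the loss is a triangle.
DWL = ½ × 24.5145 × 54.6672 = 670.0695.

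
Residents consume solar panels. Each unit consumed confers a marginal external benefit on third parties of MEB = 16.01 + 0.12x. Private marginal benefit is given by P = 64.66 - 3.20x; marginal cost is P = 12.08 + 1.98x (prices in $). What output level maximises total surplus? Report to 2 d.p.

x* = 13.56

Social marginal benefit = demand + MEB = 80.67 - 3.08x.
Set SMB = MC: 80.67 - 3.08x = 12.08 + 1.98x → x* = 13.5553.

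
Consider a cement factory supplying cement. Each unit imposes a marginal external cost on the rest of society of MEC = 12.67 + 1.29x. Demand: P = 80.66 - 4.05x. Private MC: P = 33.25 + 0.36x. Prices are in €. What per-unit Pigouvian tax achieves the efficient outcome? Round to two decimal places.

tax = €20.53 per unit

Social marginal cost = private MC + MEC = 45.92 + 1.65x.
Set SMC = demand: 45.92 + 1.65x = 80.66 - 4.05x → x* = 6.0947.
The Pigouvian tax equals MEC at x*: 12.67 + 1.29×6.0947 = 20.5322.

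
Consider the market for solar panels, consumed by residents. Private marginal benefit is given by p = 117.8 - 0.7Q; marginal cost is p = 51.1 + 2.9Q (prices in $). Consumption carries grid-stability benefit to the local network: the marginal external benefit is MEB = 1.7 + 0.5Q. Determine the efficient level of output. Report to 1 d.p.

Social marginal benefit = demand + MEB = 119.5 - 0.2Q.
Set SMB = MC: 119.5 - 0.2Q = 51.1 + 2.9Q → Q* = 22.0645.

Q* = 22.1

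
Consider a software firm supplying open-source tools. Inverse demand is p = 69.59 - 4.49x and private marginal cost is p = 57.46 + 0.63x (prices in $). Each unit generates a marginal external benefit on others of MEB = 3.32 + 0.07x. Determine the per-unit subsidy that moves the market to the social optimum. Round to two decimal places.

subsidy = $3.53 per unit

Social marginal cost = private MC − MEB = 54.14 + 0.56x.
Set SMC = demand: 54.14 + 0.56x = 69.59 - 4.49x → x* = 3.0594.
The Pigouvian subsidy equals MEB at x*: 3.32 + 0.07×3.0594 = 3.5342.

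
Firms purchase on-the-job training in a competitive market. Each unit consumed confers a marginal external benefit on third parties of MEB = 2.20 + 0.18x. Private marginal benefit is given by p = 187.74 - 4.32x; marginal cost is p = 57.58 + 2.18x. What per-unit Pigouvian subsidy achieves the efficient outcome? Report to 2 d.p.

subsidy = 5.97 per unit

Social marginal benefit = demand + MEB = 189.94 - 4.14x.
Set SMB = MC: 189.94 - 4.14x = 57.58 + 2.18x → x* = 20.9430.
The Pigouvian subsidy equals MEB at x*: 2.20 + 0.18×20.9430 = 5.9697.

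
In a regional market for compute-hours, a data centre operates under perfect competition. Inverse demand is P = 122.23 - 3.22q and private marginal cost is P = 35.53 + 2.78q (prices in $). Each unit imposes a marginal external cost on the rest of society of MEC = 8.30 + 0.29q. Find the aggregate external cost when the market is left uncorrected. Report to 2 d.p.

$150.21

Market equilibrium (private): 35.53 + 2.78q = 122.23 - 3.22q → q_m = 14.4500.
Total external cost = ∫₀^{q_m} (8.30 + 0.29q) dq = 8.30×14.4500 + ½×0.29×14.4500² = 150.2114.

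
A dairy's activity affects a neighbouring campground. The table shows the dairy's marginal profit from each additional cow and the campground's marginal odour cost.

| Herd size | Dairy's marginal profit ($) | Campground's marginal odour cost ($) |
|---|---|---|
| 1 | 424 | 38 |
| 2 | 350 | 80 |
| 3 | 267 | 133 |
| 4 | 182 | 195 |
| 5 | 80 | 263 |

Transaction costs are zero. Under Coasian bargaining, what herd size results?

3

Bargaining reaches the level where marginal profit last exceeds marginal odour cost.
That holds through level 3 (267 ≥ 133) but not at 4 (182 < 195).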